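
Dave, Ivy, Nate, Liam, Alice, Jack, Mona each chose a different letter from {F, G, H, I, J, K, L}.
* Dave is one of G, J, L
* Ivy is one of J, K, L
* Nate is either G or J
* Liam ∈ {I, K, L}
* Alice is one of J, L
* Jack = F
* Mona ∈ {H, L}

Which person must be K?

Ivy

Jack must be F (only option left).
The 6 still-open variables draw from only 6 values {G, H, I, J, K, L}, so each is used; only Mona can be H, hence Mona = H.
Among the 5 still-open variables, I fits only Liam (and all 5 values in {G, I, J, K, L} must be used), so Liam = I.
The 4 still-open variables draw from only 4 values {G, J, K, L}, so each is used; only Ivy can be K, hence Ivy = K.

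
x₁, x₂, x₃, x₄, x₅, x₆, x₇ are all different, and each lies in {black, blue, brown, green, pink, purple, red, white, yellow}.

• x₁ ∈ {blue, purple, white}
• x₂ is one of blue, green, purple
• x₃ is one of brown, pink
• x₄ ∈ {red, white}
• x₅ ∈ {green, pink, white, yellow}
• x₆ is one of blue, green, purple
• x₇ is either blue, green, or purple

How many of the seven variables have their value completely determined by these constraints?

x₂, x₆, x₇ share exactly the 3 values {blue, green, purple}; by pigeonhole those values go to them, so strike blue, green, purple from x₁, x₅.
x₁'s domain is down to {white}, so x₁ = white. Remove white from x₄, x₅.
x₄ must be red (only option left).
Determined: x₁=white, x₄=red. The other variables each still have more than one consistent value. That makes 2.

2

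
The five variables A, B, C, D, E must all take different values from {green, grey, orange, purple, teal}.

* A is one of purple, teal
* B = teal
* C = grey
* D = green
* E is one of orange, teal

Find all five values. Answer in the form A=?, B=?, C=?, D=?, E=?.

B has just one choice, so B = teal. Remove teal from A, E.
That leaves C = grey.
D's domain is down to {green}, so D = green.
E's domain is down to {orange}, so E = orange.
That leaves A = purple.

A=purple, B=teal, C=grey, D=green, E=orange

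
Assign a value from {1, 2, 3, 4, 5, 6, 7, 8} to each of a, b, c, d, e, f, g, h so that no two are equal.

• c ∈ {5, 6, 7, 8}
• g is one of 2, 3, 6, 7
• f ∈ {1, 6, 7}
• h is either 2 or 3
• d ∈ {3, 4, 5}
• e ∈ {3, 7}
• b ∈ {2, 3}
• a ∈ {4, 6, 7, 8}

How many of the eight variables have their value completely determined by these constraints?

3

The 8 variables together cover exactly {1, 2, 3, 4, 5, 6, 7, 8} — 8 values for 8 variables — and 1 appears only in f's list, so f = 1.
b and h between them cover only {2, 3} — a naked pair. Remove those values from d, e, g.
e's domain is down to {7}, so e = 7. So a, c, g can't be 7.
g's domain is down to {6}, so g = 6. Eliminate 6 elsewhere: a, c.
Determined: e=7, f=1, g=6. The other variables each still have more than one consistent value. That makes 3.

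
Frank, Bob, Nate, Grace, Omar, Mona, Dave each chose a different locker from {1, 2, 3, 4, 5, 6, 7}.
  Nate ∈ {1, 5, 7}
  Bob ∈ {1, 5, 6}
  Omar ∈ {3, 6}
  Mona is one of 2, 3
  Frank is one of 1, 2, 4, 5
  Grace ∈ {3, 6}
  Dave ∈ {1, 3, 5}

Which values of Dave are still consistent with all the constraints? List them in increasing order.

1, 5

The 7 variables draw from only 7 values {1, 2, 3, 4, 5, 6, 7}, so each is used; only Frank can be 4, hence Frank = 4.
The 6 still-open variables together cover exactly {1, 2, 3, 5, 6, 7} — 6 values for 6 variables — and 2 appears only in Mona's list, so Mona = 2.
Among the 5 still-open variables, 7 fits only Nate (and all 5 values in {1, 3, 5, 6, 7} must be used), so Nate = 7.
The 2 variables Grace and Omar are confined to {3, 6}, which locks those values in; drop them from Bob, Dave.
No further eliminations apply; Dave can still be any of 1, 5.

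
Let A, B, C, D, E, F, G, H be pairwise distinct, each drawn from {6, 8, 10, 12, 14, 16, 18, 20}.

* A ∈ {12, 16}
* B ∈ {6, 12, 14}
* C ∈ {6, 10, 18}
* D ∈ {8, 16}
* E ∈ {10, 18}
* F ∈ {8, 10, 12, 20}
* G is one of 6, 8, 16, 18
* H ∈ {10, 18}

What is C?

6

The 8 variables draw from only 8 values {6, 8, 10, 12, 14, 16, 18, 20}, so each is used; only B can be 14, hence B = 14.
The 7 still-open variables draw from only 7 values {6, 8, 10, 12, 16, 18, 20}, so each is used; only F can be 20, hence F = 20.
Among the 6 still-open variables, 12 fits only A (and all 6 values in {6, 8, 10, 12, 16, 18} must be used), so A = 12.
The 2 variables E and H are confined to {10, 18}, which locks those values in; drop them from C, G.
So C = 6.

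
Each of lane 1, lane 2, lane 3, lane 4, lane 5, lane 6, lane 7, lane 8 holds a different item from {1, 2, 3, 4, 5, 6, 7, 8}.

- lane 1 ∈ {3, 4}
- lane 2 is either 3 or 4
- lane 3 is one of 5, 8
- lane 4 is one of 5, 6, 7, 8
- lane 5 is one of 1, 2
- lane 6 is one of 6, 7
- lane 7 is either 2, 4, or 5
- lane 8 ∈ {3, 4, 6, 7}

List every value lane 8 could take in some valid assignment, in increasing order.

6, 7

The 8 variables draw from only 8 values {1, 2, 3, 4, 5, 6, 7, 8}, so each is used; only lane 5 can be 1, hence lane 5 = 1.
The 7 still-open variables draw from only 7 values {2, 3, 4, 5, 6, 7, 8}, so each is used; only lane 7 can be 2, hence lane 7 = 2.
The 2 variables lane 1 and lane 2 are confined to {3, 4}, which locks those values in; drop them from lane 8.
lane 6 and lane 8 between them cover only {6, 7} — a naked pair. Remove those values from lane 4.
No further eliminations apply; lane 8 can still be any of 6, 7.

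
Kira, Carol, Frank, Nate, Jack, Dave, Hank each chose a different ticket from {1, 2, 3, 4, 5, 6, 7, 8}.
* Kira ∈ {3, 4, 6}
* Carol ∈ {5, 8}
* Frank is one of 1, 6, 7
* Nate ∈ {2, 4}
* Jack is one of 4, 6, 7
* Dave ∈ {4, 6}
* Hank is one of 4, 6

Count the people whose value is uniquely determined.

4

Dave and Hank between them cover only {4, 6} — a naked pair. Remove those values from Kira, Frank, Nate, Jack.
Kira must be 3 (only option left).
Nate's domain is down to {2}, so Nate = 2.
Jack's domain is down to {7}, so Jack = 7. Strike 7 from Frank.
That leaves Frank = 1.
Determined: Kira=3, Frank=1, Nate=2, Jack=7. The other people each still have more than one consistent value. That makes 4.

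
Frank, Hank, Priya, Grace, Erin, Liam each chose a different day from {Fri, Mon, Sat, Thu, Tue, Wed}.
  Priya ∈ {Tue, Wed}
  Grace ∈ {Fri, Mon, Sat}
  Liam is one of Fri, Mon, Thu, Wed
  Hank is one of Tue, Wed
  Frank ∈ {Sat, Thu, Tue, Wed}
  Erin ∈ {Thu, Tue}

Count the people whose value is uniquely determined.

2

Hank and Priya share exactly the 2 values {Tue, Wed}; by pigeonhole those values go to them, so strike Tue, Wed from Frank, Erin, Liam.
Erin has just one choice, so Erin = Thu. Strike Thu from Frank, Liam.
Frank must be Sat (only option left). Strike Sat from Grace.
Determined: Frank=Sat, Erin=Thu. The other people each still have more than one consistent value. That makes 2.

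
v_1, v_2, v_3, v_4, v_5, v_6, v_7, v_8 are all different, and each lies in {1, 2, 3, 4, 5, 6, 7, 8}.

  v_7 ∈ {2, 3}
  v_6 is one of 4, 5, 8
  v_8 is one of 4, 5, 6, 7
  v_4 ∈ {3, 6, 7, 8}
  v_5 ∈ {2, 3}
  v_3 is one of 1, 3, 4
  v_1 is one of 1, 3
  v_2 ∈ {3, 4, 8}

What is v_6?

5

The 2 variables v_5 and v_7 are confined to {2, 3}, which locks those values in; drop them from v_1, v_2, v_3, v_4.
v_1 must be 1 (only option left). So v_3 can't be 1.
v_3 has just one choice, so v_3 = 4. Eliminate 4 elsewhere: v_2, v_6, v_8.
That leaves v_2 = 8. Eliminate 8 elsewhere: v_4, v_6.
So v_6 = 5.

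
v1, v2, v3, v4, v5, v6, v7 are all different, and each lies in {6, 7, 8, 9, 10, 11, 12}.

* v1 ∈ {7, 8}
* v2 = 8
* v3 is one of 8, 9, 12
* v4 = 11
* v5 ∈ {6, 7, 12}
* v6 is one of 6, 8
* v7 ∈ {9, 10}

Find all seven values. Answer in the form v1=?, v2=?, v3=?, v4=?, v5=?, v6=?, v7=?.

v2 has just one choice, so v2 = 8. So v1, v3, v6 can't be 8.
v4's domain is down to {11}, so v4 = 11.
v6 has just one choice, so v6 = 6. Eliminate 6 elsewhere: v5.
v1's domain is down to {7}, so v1 = 7. Eliminate 7 elsewhere: v5.
v5 must be 12 (only option left). Strike 12 from v3.
v3 must be 9 (only option left). Strike 9 from v7.
v7 has just one choice, so v7 = 10.

v1=7, v2=8, v3=9, v4=11, v5=12, v6=6, v7=10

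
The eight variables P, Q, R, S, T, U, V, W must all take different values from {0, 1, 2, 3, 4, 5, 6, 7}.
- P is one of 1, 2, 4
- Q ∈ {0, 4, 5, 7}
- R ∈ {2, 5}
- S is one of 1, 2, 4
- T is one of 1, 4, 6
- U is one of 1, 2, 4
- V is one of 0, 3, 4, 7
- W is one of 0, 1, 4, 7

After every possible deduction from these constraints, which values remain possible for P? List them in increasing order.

Among the 8 variables, 3 fits only V (and all 8 values in {0, 1, 2, 3, 4, 5, 6, 7} must be used), so V = 3.
Among the 7 still-open variables, 6 fits only T (and all 7 values in {0, 1, 2, 4, 5, 6, 7} must be used), so T = 6.
P, S, U between them cover only {1, 2, 4} — a naked triple. Remove those values from Q, R, W.
R's domain is down to {5}, so R = 5. Remove 5 from Q.
No further eliminations apply; P can still be any of 1, 2, 4.

1, 2, 4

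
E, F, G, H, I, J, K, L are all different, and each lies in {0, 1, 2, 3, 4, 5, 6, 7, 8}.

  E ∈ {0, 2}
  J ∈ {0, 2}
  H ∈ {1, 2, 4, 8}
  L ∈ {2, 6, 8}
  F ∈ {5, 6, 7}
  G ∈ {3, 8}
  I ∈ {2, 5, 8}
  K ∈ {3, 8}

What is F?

E and J share exactly the 2 values {0, 2}; by pigeonhole those values go to them, so strike 0, 2 from H, I, L.
G and K between them cover only {3, 8} — a naked pair. Remove those values from H, I, L.
I's domain is down to {5}, so I = 5. Strike 5 from F.
That leaves L = 6. So F can't be 6.
So F = 7.

7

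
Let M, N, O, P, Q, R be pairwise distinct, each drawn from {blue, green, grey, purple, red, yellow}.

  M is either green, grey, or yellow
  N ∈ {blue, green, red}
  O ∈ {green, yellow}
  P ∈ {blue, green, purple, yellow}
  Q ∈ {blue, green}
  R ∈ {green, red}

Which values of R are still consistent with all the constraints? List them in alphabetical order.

green, red

The 6 variables together cover exactly {blue, green, grey, purple, red, yellow} — 6 values for 6 variables — and grey appears only in M's list, so M = grey.
Among the 5 still-open variables, purple fits only P (and all 5 values in {blue, green, purple, red, yellow} must be used), so P = purple.
Among the 4 still-open variables, yellow fits only O (and all 4 values in {blue, green, red, yellow} must be used), so O = yellow.
No further eliminations apply; R can still be any of green, red.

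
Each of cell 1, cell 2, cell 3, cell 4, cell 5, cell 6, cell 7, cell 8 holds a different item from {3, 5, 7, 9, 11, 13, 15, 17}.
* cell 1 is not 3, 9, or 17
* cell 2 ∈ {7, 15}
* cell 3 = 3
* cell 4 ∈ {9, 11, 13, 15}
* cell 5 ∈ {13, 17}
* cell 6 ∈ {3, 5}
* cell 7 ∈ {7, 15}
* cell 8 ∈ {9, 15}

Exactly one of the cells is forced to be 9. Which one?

cell 8

cell 3 has just one choice, so cell 3 = 3. Strike 3 from cell 6.
cell 6's domain is down to {5}, so cell 6 = 5. So cell 1 can't be 5.
Among the 6 still-open variables, 17 fits only cell 5 (and all 6 values in {7, 9, 11, 13, 15, 17} must be used), so cell 5 = 17.
The 2 variables cell 2 and cell 7 are confined to {7, 15}, which locks those values in; drop them from cell 1, cell 4, cell 8.
So 9 goes to cell 8.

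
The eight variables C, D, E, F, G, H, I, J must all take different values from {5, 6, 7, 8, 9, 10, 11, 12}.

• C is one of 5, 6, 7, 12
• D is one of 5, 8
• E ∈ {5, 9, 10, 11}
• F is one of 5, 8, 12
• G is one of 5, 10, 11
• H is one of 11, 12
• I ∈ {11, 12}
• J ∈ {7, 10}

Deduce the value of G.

10

Among the 8 variables, 6 fits only C (and all 8 values in {5, 6, 7, 8, 9, 10, 11, 12} must be used), so C = 6.
The 7 still-open variables together cover exactly {5, 7, 8, 9, 10, 11, 12} — 7 values for 7 variables — and 7 appears only in J's list, so J = 7.
Among the 6 still-open variables, 9 fits only E (and all 6 values in {5, 8, 9, 10, 11, 12} must be used), so E = 9.
Among the 5 still-open variables, 10 fits only G (and all 5 values in {5, 8, 10, 11, 12} must be used), so G = 10.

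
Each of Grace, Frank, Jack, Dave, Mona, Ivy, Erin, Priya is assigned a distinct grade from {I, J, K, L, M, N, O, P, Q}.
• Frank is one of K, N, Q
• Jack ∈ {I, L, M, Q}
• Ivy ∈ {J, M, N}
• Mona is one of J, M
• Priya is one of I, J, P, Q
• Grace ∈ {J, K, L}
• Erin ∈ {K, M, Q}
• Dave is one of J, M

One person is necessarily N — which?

The 8 variables together cover exactly {I, J, K, L, M, N, P, Q} — 8 values for 8 variables — and P appears only in Priya's list, so Priya = P.
The 7 still-open variables together cover exactly {I, J, K, L, M, N, Q} — 7 values for 7 variables — and I appears only in Jack's list, so Jack = I.
The 6 still-open variables together cover exactly {J, K, L, M, N, Q} — 6 values for 6 variables — and L appears only in Grace's list, so Grace = L.
Dave and Mona between them cover only {J, M} — a naked pair. Remove those values from Ivy, Erin.
So N goes to Ivy.

Ivy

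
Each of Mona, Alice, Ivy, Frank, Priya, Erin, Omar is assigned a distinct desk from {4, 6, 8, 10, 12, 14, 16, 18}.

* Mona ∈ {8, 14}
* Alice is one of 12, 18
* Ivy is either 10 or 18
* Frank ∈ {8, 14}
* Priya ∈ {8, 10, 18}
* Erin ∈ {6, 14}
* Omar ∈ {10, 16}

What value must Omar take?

16

Among the 7 variables, 6 fits only Erin (and all 7 values in {6, 8, 10, 12, 14, 16, 18} must be used), so Erin = 6.
The 6 still-open variables draw from only 6 values {8, 10, 12, 14, 16, 18}, so each is used; only Alice can be 12, hence Alice = 12.
The 5 still-open variables draw from only 5 values {8, 10, 14, 16, 18}, so each is used; only Omar can be 16, hence Omar = 16.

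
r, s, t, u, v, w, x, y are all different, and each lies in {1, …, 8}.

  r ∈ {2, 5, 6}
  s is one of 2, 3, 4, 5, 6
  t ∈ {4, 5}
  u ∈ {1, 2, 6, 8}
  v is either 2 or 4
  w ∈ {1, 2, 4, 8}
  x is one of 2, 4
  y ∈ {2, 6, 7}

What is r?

The 8 variables draw from only 8 values {1, 2, 3, 4, 5, 6, 7, 8}, so each is used; only s can be 3, hence s = 3.
The 7 still-open variables together cover exactly {1, 2, 4, 5, 6, 7, 8} — 7 values for 7 variables — and 7 appears only in y's list, so y = 7.
v and x share exactly the 2 values {2, 4}; by pigeonhole those values go to them, so strike 2, 4 from r, t, u, w.
That leaves t = 5. Remove 5 from r.
So r = 6.

6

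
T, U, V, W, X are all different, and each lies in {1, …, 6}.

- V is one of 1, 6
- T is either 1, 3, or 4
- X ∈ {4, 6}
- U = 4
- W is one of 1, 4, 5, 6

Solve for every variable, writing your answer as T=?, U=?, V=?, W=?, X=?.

U has just one choice, so U = 4. Strike 4 from T, W, X.
X's domain is down to {6}, so X = 6. Remove 6 from V, W.
That leaves V = 1. Remove 1 from T, W.
W's domain is down to {5}, so W = 5.
T must be 3 (only option left).

T=3, U=4, V=1, W=5, X=6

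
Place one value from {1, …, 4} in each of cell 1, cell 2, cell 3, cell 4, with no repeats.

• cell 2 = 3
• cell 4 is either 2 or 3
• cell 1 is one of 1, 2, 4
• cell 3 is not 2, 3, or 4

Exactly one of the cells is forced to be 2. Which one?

cell 4

cell 2 has just one choice, so cell 2 = 3. Eliminate 3 elsewhere: cell 4.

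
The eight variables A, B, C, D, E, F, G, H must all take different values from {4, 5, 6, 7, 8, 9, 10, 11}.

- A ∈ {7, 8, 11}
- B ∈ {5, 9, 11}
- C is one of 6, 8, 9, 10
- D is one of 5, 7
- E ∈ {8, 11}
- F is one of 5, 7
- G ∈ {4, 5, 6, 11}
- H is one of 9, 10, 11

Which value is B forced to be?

9

Among the 8 variables, 4 fits only G (and all 8 values in {4, 5, 6, 7, 8, 9, 10, 11} must be used), so G = 4.
The 7 still-open variables together cover exactly {5, 6, 7, 8, 9, 10, 11} — 7 values for 7 variables — and 6 appears only in C's list, so C = 6.
The 6 still-open variables draw from only 6 values {5, 7, 8, 9, 10, 11}, so each is used; only H can be 10, hence H = 10.
The 5 still-open variables draw from only 5 values {5, 7, 8, 9, 11}, so each is used; only B can be 9, hence B = 9.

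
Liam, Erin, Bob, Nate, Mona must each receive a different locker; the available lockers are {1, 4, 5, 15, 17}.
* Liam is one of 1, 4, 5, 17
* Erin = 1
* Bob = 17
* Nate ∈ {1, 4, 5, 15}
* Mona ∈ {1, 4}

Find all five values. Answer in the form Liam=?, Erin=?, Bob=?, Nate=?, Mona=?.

Erin must be 1 (only option left). Remove 1 from Liam, Nate, Mona.
That leaves Bob = 17. Strike 17 from Liam.
Mona has just one choice, so Mona = 4. So Liam, Nate can't be 4.
That leaves Liam = 5. Strike 5 from Nate.
That leaves Nate = 15.

Liam=5, Erin=1, Bob=17, Nate=15, Mona=4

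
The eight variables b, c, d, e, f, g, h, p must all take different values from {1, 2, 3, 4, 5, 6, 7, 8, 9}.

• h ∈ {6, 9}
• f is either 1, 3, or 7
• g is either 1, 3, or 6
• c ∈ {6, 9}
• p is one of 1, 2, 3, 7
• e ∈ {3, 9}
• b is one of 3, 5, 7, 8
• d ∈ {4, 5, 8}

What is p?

2

c and h between them cover only {6, 9} — a naked pair. Remove those values from e, g.
e must be 3 (only option left). So b, f, g, p can't be 3.
g has just one choice, so g = 1. So f, p can't be 1.
That leaves f = 7. Eliminate 7 elsewhere: b, p.
So p = 2.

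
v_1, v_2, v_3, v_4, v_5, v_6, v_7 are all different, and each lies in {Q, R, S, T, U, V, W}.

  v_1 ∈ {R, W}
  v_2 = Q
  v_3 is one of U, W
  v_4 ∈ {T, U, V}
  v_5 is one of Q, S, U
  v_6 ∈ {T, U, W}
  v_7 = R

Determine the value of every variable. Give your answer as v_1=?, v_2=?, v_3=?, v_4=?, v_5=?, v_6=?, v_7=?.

v_2 must be Q (only option left). Eliminate Q elsewhere: v_5.
v_7 must be R (only option left). Strike R from v_1.
That leaves v_1 = W. Remove W from v_3, v_6.
v_3 must be U (only option left). Strike U from v_4, v_5, v_6.
v_5's domain is down to {S}, so v_5 = S.
v_6 must be T (only option left). Strike T from v_4.
That leaves v_4 = V.

v_1=W, v_2=Q, v_3=U, v_4=V, v_5=S, v_6=T, v_7=R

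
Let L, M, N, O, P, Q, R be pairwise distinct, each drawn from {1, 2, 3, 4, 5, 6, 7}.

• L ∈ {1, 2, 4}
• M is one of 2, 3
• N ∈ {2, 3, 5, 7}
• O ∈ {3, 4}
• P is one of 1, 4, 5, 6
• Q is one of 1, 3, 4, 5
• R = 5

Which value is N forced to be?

7

R has just one choice, so R = 5. So N, P, Q can't be 5.
The 6 still-open variables draw from only 6 values {1, 2, 3, 4, 6, 7}, so each is used; only P can be 6, hence P = 6.
Among the 5 still-open variables, 7 fits only N (and all 5 values in {1, 2, 3, 4, 7} must be used), so N = 7.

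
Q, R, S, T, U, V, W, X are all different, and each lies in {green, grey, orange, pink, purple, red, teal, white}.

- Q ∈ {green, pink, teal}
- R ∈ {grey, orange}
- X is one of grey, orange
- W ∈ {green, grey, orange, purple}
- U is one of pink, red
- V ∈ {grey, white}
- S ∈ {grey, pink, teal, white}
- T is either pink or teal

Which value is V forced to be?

white

Among the 8 variables, purple fits only W (and all 8 values in {green, grey, orange, pink, purple, red, teal, white} must be used), so W = purple.
The 7 still-open variables together cover exactly {green, grey, orange, pink, red, teal, white} — 7 values for 7 variables — and green appears only in Q's list, so Q = green.
The 6 still-open variables draw from only 6 values {grey, orange, pink, red, teal, white}, so each is used; only U can be red, hence U = red.
The 2 variables R and X are confined to {grey, orange}, which locks those values in; drop them from S, V.
So V = white.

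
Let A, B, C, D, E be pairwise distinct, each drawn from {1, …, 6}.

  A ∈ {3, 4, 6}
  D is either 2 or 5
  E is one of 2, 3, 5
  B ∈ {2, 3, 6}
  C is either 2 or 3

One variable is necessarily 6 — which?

B

The 5 variables together cover exactly {2, 3, 4, 5, 6} — 5 values for 5 variables — and 4 appears only in A's list, so A = 4.
Among the 4 still-open variables, 6 fits only B (and all 4 values in {2, 3, 5, 6} must be used), so B = 6.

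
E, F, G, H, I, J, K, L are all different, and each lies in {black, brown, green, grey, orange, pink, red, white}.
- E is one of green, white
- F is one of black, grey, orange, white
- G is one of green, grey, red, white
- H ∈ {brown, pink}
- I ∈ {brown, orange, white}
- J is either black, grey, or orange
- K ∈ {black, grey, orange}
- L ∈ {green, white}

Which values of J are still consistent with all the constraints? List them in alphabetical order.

black, grey, orange

The 8 variables together cover exactly {black, brown, green, grey, orange, pink, red, white} — 8 values for 8 variables — and pink appears only in H's list, so H = pink.
The 7 still-open variables draw from only 7 values {black, brown, green, grey, orange, red, white}, so each is used; only I can be brown, hence I = brown.
The 6 still-open variables together cover exactly {black, green, grey, orange, red, white} — 6 values for 6 variables — and red appears only in G's list, so G = red.
The 2 variables E and L are confined to {green, white}, which locks those values in; drop them from F.
No further eliminations apply; J can still be any of black, grey, orange.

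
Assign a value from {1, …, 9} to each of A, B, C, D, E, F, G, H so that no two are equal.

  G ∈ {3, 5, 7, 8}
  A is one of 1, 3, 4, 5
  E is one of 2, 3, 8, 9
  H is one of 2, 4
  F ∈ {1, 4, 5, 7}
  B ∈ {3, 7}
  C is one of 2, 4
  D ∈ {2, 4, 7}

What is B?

3

The 8 variables together cover exactly {1, 2, 3, 4, 5, 7, 8, 9} — 8 values for 8 variables — and 9 appears only in E's list, so E = 9.
The 7 still-open variables draw from only 7 values {1, 2, 3, 4, 5, 7, 8}, so each is used; only G can be 8, hence G = 8.
C and H between them cover only {2, 4} — a naked pair. Remove those values from A, D, F.
D's domain is down to {7}, so D = 7. Strike 7 from B, F.
So B = 3.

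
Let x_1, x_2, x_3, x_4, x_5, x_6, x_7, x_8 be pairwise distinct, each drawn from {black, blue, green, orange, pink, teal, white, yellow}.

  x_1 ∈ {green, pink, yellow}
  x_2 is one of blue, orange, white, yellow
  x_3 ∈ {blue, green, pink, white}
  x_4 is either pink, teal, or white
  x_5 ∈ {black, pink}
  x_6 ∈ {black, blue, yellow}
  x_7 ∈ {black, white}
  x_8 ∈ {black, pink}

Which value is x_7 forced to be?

The 8 variables draw from only 8 values {black, blue, green, orange, pink, teal, white, yellow}, so each is used; only x_2 can be orange, hence x_2 = orange.
The 7 still-open variables draw from only 7 values {black, blue, green, pink, teal, white, yellow}, so each is used; only x_4 can be teal, hence x_4 = teal.
x_5 and x_8 share exactly the 2 values {black, pink}; by pigeonhole those values go to them, so strike black, pink from x_1, x_3, x_6, x_7.
So x_7 = white.

white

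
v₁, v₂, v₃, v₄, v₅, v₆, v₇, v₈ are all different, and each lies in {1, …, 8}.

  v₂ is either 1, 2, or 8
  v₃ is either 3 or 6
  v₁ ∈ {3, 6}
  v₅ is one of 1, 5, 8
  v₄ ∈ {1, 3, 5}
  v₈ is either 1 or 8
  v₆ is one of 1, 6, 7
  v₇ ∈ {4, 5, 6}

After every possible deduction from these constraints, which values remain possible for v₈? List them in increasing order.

1, 8

Among the 8 variables, 2 fits only v₂ (and all 8 values in {1, 2, 3, 4, 5, 6, 7, 8} must be used), so v₂ = 2.
The 7 still-open variables draw from only 7 values {1, 3, 4, 5, 6, 7, 8}, so each is used; only v₇ can be 4, hence v₇ = 4.
The 6 still-open variables draw from only 6 values {1, 3, 5, 6, 7, 8}, so each is used; only v₆ can be 7, hence v₆ = 7.
The 2 variables v₁ and v₃ are confined to {3, 6}, which locks those values in; drop them from v₄.
No further eliminations apply; v₈ can still be any of 1, 8.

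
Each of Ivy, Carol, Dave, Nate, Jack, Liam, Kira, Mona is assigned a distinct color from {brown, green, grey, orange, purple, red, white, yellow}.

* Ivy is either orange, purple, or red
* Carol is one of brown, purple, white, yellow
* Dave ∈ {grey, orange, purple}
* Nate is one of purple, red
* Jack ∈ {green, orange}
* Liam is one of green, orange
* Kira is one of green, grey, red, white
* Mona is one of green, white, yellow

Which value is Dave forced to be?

grey

The 8 variables together cover exactly {brown, green, grey, orange, purple, red, white, yellow} — 8 values for 8 variables — and brown appears only in Carol's list, so Carol = brown.
The 7 still-open variables together cover exactly {green, grey, orange, purple, red, white, yellow} — 7 values for 7 variables — and yellow appears only in Mona's list, so Mona = yellow.
The 6 still-open variables together cover exactly {green, grey, orange, purple, red, white} — 6 values for 6 variables — and white appears only in Kira's list, so Kira = white.
The 5 still-open variables together cover exactly {green, grey, orange, purple, red} — 5 values for 5 variables — and grey appears only in Dave's list, so Dave = grey.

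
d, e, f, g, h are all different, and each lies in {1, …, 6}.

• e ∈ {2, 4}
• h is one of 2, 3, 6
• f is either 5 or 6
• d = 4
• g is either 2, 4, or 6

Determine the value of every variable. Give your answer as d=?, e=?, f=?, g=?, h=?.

d's domain is down to {4}, so d = 4. Strike 4 from e, g.
e must be 2 (only option left). Strike 2 from g, h.
g must be 6 (only option left). So f, h can't be 6.
h must be 3 (only option left).
f has just one choice, so f = 5.

d=4, e=2, f=5, g=6, h=3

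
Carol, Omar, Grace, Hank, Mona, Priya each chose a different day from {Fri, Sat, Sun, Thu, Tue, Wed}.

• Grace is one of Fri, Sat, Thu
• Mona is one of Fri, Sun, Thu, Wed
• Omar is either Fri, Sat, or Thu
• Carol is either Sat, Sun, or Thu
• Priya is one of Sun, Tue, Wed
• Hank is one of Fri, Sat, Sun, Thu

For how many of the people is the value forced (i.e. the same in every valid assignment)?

Among the 6 variables, Tue fits only Priya (and all 6 values in {Fri, Sat, Sun, Thu, Tue, Wed} must be used), so Priya = Tue.
The 5 still-open variables together cover exactly {Fri, Sat, Sun, Thu, Wed} — 5 values for 5 variables — and Wed appears only in Mona's list, so Mona = Wed.
Determined: Mona=Wed, Priya=Tue. The other people each still have more than one consistent value. That makes 2.

2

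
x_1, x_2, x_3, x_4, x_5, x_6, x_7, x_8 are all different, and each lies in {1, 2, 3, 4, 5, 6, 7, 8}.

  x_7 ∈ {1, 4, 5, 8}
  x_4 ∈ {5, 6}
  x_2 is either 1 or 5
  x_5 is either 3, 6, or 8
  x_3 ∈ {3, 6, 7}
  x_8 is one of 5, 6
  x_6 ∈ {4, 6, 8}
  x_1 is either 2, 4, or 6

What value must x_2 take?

Among the 8 variables, 2 fits only x_1 (and all 8 values in {1, 2, 3, 4, 5, 6, 7, 8} must be used), so x_1 = 2.
The 7 still-open variables together cover exactly {1, 3, 4, 5, 6, 7, 8} — 7 values for 7 variables — and 7 appears only in x_3's list, so x_3 = 7.
Among the 6 still-open variables, 3 fits only x_5 (and all 6 values in {1, 3, 4, 5, 6, 8} must be used), so x_5 = 3.
x_4 and x_8 between them cover only {5, 6} — a naked pair. Remove those values from x_2, x_6, x_7.
So x_2 = 1.

1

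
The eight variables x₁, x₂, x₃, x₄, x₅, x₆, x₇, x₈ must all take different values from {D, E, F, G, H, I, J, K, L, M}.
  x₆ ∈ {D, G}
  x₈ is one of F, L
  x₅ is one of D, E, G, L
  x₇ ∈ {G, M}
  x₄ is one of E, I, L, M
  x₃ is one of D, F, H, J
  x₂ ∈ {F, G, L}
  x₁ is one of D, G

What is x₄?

x₁ and x₆ share exactly the 2 values {D, G}; by pigeonhole those values go to them, so strike D, G from x₂, x₃, x₅, x₇.
x₇ must be M (only option left). Remove M from x₄.
The 2 variables x₂ and x₈ are confined to {F, L}, which locks those values in; drop them from x₃, x₄, x₅.
x₅ has just one choice, so x₅ = E. Strike E from x₄.
So x₄ = I.

I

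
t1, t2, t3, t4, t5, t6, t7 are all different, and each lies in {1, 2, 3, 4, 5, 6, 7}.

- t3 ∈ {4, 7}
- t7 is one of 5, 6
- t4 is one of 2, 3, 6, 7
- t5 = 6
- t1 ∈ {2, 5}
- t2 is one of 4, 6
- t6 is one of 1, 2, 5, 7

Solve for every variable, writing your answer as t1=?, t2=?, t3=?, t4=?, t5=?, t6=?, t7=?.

t1=2, t2=4, t3=7, t4=3, t5=6, t6=1, t7=5

t5's domain is down to {6}, so t5 = 6. Remove 6 from t2, t4, t7.
t7 must be 5 (only option left). Eliminate 5 elsewhere: t1, t6.
That leaves t1 = 2. Strike 2 from t4, t6.
t2 must be 4 (only option left). Eliminate 4 elsewhere: t3.
t3 has just one choice, so t3 = 7. Remove 7 from t4, t6.
t4's domain is down to {3}, so t4 = 3.
t6 must be 1 (only option left).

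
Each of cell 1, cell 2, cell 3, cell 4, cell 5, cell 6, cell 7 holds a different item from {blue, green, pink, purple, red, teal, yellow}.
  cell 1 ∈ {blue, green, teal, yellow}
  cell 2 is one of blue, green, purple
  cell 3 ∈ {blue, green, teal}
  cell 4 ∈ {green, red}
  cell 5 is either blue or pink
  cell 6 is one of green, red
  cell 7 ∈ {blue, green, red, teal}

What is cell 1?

The 7 variables draw from only 7 values {blue, green, pink, purple, red, teal, yellow}, so each is used; only cell 5 can be pink, hence cell 5 = pink.
Among the 6 still-open variables, purple fits only cell 2 (and all 6 values in {blue, green, purple, red, teal, yellow} must be used), so cell 2 = purple.
The 5 still-open variables draw from only 5 values {blue, green, red, teal, yellow}, so each is used; only cell 1 can be yellow, hence cell 1 = yellow.

yellow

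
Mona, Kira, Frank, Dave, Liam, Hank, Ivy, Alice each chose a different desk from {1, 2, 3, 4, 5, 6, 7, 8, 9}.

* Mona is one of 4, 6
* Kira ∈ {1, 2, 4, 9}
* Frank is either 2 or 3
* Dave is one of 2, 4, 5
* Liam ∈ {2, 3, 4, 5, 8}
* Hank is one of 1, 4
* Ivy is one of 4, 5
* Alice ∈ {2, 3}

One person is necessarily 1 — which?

Hank

The 8 variables draw from only 8 values {1, 2, 3, 4, 5, 6, 8, 9}, so each is used; only Mona can be 6, hence Mona = 6.
The 7 still-open variables draw from only 7 values {1, 2, 3, 4, 5, 8, 9}, so each is used; only Liam can be 8, hence Liam = 8.
The 6 still-open variables together cover exactly {1, 2, 3, 4, 5, 9} — 6 values for 6 variables — and 9 appears only in Kira's list, so Kira = 9.
The 5 still-open variables together cover exactly {1, 2, 3, 4, 5} — 5 values for 5 variables — and 1 appears only in Hank's list, so Hank = 1.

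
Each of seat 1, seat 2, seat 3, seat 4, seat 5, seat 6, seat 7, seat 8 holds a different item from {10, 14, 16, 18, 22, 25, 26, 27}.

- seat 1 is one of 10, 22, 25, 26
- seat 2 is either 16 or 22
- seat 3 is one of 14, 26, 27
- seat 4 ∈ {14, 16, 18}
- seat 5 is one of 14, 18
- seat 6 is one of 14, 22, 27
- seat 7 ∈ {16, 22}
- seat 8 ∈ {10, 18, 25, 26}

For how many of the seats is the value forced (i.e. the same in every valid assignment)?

seat 2 and seat 7 share exactly the 2 values {16, 22}; by pigeonhole those values go to them, so strike 16, 22 from seat 1, seat 4, seat 6.
The 2 variables seat 4 and seat 5 are confined to {14, 18}, which locks those values in; drop them from seat 3, seat 6, seat 8.
seat 6 must be 27 (only option left). So seat 3 can't be 27.
seat 3 must be 26 (only option left). Remove 26 from seat 1, seat 8.
Determined: seat 3=26, seat 6=27. The other seats each still have more than one consistent value. That makes 2.

2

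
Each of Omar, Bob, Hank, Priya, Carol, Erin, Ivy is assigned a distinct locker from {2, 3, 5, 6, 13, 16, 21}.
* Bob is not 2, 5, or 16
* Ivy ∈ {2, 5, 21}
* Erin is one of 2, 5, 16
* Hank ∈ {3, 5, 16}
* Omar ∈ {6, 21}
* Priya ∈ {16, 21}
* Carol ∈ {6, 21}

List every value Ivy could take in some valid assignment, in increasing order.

2, 5

The 7 variables draw from only 7 values {2, 3, 5, 6, 13, 16, 21}, so each is used; only Bob can be 13, hence Bob = 13.
The 6 still-open variables draw from only 6 values {2, 3, 5, 6, 16, 21}, so each is used; only Hank can be 3, hence Hank = 3.
The 2 variables Omar and Carol are confined to {6, 21}, which locks those values in; drop them from Priya, Ivy.
Priya has just one choice, so Priya = 16. So Erin can't be 16.
No further eliminations apply; Ivy can still be any of 2, 5.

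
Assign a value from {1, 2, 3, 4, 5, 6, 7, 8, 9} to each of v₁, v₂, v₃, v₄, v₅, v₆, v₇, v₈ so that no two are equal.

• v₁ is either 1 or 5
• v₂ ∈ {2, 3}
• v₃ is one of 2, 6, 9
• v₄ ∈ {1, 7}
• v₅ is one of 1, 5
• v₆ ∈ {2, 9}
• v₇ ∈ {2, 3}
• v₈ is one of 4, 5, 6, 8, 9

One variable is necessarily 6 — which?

The 2 variables v₁ and v₅ are confined to {1, 5}, which locks those values in; drop them from v₄, v₈.
v₄ has just one choice, so v₄ = 7.
The 2 variables v₂ and v₇ are confined to {2, 3}, which locks those values in; drop them from v₃, v₆.
v₆ has just one choice, so v₆ = 9. Eliminate 9 elsewhere: v₃, v₈.
So 6 goes to v₃.

v₃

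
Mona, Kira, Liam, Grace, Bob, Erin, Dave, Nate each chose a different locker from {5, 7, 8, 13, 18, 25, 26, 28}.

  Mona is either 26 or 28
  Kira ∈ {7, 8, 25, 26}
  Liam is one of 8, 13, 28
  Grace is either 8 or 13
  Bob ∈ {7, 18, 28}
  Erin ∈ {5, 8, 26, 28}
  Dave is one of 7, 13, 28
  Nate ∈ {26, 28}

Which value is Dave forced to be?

The 8 variables together cover exactly {5, 7, 8, 13, 18, 25, 26, 28} — 8 values for 8 variables — and 5 appears only in Erin's list, so Erin = 5.
The 7 still-open variables together cover exactly {7, 8, 13, 18, 25, 26, 28} — 7 values for 7 variables — and 18 appears only in Bob's list, so Bob = 18.
Among the 6 still-open variables, 25 fits only Kira (and all 6 values in {7, 8, 13, 25, 26, 28} must be used), so Kira = 25.
Among the 5 still-open variables, 7 fits only Dave (and all 5 values in {7, 8, 13, 26, 28} must be used), so Dave = 7.

7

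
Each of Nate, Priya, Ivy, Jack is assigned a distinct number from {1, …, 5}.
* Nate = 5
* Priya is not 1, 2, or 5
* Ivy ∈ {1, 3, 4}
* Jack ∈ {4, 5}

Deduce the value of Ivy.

Nate's domain is down to {5}, so Nate = 5. Eliminate 5 elsewhere: Jack.
Jack has just one choice, so Jack = 4. Strike 4 from Priya, Ivy.
Priya has just one choice, so Priya = 3. Eliminate 3 elsewhere: Ivy.
So Ivy = 1.

1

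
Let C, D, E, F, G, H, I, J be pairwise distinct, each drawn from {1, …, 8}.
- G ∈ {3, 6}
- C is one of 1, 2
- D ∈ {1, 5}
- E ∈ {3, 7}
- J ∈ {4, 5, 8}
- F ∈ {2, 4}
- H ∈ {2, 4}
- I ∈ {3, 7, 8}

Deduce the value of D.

The 8 variables draw from only 8 values {1, 2, 3, 4, 5, 6, 7, 8}, so each is used; only G can be 6, hence G = 6.
F and H between them cover only {2, 4} — a naked pair. Remove those values from C, J.
That leaves C = 1. Strike 1 from D.
So D = 5.

5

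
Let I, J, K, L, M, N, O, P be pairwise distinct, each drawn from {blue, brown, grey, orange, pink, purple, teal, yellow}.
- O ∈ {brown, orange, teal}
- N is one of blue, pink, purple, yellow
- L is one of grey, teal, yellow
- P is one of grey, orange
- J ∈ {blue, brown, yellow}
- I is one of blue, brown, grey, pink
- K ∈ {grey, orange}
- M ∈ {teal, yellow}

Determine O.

brown

The 8 variables together cover exactly {blue, brown, grey, orange, pink, purple, teal, yellow} — 8 values for 8 variables — and purple appears only in N's list, so N = purple.
The 7 still-open variables draw from only 7 values {blue, brown, grey, orange, pink, teal, yellow}, so each is used; only I can be pink, hence I = pink.
The 6 still-open variables draw from only 6 values {blue, brown, grey, orange, teal, yellow}, so each is used; only J can be blue, hence J = blue.
The 5 still-open variables together cover exactly {brown, grey, orange, teal, yellow} — 5 values for 5 variables — and brown appears only in O's list, so O = brown.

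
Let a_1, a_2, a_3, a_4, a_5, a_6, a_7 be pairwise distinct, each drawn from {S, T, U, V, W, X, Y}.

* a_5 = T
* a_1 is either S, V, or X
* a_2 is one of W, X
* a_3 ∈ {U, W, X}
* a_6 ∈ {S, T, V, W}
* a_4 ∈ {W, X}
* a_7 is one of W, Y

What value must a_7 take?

a_5 has just one choice, so a_5 = T. So a_6 can't be T.
Among the 6 still-open variables, U fits only a_3 (and all 6 values in {S, U, V, W, X, Y} must be used), so a_3 = U.
The 5 still-open variables draw from only 5 values {S, V, W, X, Y}, so each is used; only a_7 can be Y, hence a_7 = Y.

Y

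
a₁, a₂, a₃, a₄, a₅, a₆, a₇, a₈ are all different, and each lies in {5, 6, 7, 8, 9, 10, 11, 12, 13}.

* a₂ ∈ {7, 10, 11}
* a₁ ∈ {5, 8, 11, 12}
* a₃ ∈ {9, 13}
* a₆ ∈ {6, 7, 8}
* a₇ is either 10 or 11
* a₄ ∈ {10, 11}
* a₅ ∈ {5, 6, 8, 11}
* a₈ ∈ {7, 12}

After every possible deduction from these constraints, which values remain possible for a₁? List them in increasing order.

a₄ and a₇ share exactly the 2 values {10, 11}; by pigeonhole those values go to them, so strike 10, 11 from a₁, a₂, a₅.
a₂ must be 7 (only option left). Remove 7 from a₆, a₈.
That leaves a₈ = 12. So a₁ can't be 12.
No further eliminations apply; a₁ can still be any of 5, 8.

5, 8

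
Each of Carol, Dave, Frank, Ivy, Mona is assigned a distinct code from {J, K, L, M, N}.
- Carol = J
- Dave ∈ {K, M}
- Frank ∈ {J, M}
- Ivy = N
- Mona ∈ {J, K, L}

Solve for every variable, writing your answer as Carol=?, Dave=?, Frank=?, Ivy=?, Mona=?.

Carol=J, Dave=K, Frank=M, Ivy=N, Mona=L

Carol must be J (only option left). Remove J from Frank, Mona.
Frank has just one choice, so Frank = M. Remove M from Dave.
Ivy must be N (only option left).
Dave must be K (only option left). Strike K from Mona.
That leaves Mona = L.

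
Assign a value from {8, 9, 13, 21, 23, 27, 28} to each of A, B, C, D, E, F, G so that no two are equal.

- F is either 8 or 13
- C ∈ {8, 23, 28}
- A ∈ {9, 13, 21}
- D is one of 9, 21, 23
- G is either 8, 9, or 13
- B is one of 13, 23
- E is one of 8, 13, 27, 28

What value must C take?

Among the 7 variables, 27 fits only E (and all 7 values in {8, 9, 13, 21, 23, 27, 28} must be used), so E = 27.
The 6 still-open variables draw from only 6 values {8, 9, 13, 21, 23, 28}, so each is used; only C can be 28, hence C = 28.

28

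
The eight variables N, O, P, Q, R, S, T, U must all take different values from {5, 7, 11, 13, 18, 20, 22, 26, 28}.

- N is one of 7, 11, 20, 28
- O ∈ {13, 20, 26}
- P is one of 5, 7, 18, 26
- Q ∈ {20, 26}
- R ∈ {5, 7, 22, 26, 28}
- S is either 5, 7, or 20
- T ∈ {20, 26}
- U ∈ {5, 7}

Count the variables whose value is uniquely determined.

2

Q and T share exactly the 2 values {20, 26}; by pigeonhole those values go to them, so strike 20, 26 from N, O, P, R, S.
O must be 13 (only option left).
The 2 variables S and U are confined to {5, 7}, which locks those values in; drop them from N, P, R.
P's domain is down to {18}, so P = 18.
Determined: O=13, P=18. The other variables each still have more than one consistent value. That makes 2.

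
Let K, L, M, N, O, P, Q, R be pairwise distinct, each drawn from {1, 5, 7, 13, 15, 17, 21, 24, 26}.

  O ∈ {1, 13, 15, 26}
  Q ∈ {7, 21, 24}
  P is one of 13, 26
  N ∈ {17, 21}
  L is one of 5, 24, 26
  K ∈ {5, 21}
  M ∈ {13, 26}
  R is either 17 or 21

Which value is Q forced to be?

The 2 variables M and P are confined to {13, 26}, which locks those values in; drop them from L, O.
N and R between them cover only {17, 21} — a naked pair. Remove those values from K, Q.
K has just one choice, so K = 5. So L can't be 5.
L has just one choice, so L = 24. Remove 24 from Q.
So Q = 7.

7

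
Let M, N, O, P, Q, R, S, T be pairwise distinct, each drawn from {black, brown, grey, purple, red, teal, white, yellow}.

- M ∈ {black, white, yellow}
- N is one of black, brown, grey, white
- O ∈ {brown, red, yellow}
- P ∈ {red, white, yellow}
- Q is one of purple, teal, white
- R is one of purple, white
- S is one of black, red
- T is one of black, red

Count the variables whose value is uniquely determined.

Among the 8 variables, grey fits only N (and all 8 values in {black, brown, grey, purple, red, teal, white, yellow} must be used), so N = grey.
The 7 still-open variables together cover exactly {black, brown, purple, red, teal, white, yellow} — 7 values for 7 variables — and brown appears only in O's list, so O = brown.
Among the 6 still-open variables, teal fits only Q (and all 6 values in {black, purple, red, teal, white, yellow} must be used), so Q = teal.
The 5 still-open variables draw from only 5 values {black, purple, red, white, yellow}, so each is used; only R can be purple, hence R = purple.
S and T share exactly the 2 values {black, red}; by pigeonhole those values go to them, so strike black, red from M, P.
Determined: N=grey, O=brown, Q=teal, R=purple. The other variables each still have more than one consistent value. That makes 4.

4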